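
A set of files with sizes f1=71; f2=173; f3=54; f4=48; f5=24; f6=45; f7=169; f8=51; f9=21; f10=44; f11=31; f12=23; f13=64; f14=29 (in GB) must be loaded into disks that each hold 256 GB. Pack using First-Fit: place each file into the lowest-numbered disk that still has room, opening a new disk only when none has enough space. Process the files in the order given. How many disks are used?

Put f1 (71 GB) in disk 1; 185 GB remain.
Put f2 (173 GB) in disk 1; 12 GB remain.
Put f3 (54 GB) in disk 2; 202 GB remain.
Put f4 (48 GB) in disk 2; 154 GB remain.
Put f5 (24 GB) in disk 2; 130 GB remain.
Put f6 (45 GB) in disk 2; 85 GB remain.
Put f7 (169 GB) in disk 3; 87 GB remain.
Put f8 (51 GB) in disk 2; 34 GB remain.
Put f9 (21 GB) in disk 2; 13 GB remain.
Put f10 (44 GB) in disk 3; 43 GB remain.
Put f11 (31 GB) in disk 3; 12 GB remain.
Put f12 (23 GB) in disk 4; 233 GB remain.
Put f13 (64 GB) in disk 4; 169 GB remain.
Put f14 (29 GB) in disk 4; 140 GB remain.
Final disks: [71,173] [54,48,24,45,51,21] [169,44,31] [23,64,29].

4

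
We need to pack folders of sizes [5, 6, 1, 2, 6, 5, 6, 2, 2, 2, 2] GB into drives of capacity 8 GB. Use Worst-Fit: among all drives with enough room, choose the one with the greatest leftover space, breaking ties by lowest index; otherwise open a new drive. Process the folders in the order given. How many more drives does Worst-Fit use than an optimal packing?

Worst-Fit: [5,1,2] [6,2] [6,2] [5,2] [6,2] → 5 drives.
Total size 39 GB; any packing needs at least ⌈39/8⌉ = 5 drives.
So 5 is already optimal.

0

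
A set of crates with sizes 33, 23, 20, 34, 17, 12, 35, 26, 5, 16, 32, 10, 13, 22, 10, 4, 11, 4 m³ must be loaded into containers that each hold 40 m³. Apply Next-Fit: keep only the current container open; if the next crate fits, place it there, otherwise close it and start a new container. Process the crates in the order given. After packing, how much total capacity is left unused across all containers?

33 m³ → container 1 (remaining 7 m³)
23 m³ → container 2 (remaining 17 m³)
20 m³ → container 3 (remaining 20 m³)
34 m³ → container 4 (remaining 6 m³)
17 m³ → container 5 (remaining 23 m³)
12 m³ → container 5 (remaining 11 m³)
35 m³ → container 6 (remaining 5 m³)
26 m³ → container 7 (remaining 14 m³)
5 m³ → container 7 (remaining 9 m³)
16 m³ → container 8 (remaining 24 m³)
32 m³ → container 9 (remaining 8 m³)
10 m³ → container 10 (remaining 30 m³)
13 m³ → container 10 (remaining 17 m³)
22 m³ → container 11 (remaining 18 m³)
10 m³ → container 11 (remaining 8 m³)
4 m³ → container 11 (remaining 4 m³)
11 m³ → container 12 (remaining 29 m³)
4 m³ → container 12 (remaining 25 m³)
12 containers × 40 m³ = 480 m³; used 327 m³; unused 153 m³.

153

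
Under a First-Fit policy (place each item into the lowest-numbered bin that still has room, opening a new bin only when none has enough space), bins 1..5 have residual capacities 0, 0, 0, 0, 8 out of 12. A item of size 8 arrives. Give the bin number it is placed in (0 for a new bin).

Bins with room: bin 5 (8).
The first with room is bin 5.

5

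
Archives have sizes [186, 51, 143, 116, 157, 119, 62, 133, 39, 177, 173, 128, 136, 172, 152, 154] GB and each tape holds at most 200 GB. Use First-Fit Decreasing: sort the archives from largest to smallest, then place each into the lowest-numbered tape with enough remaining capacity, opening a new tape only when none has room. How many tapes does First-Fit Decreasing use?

13

Sorted descending: 186, 177, 173, 172, 157, 154, 152, 143, 136, 133, 128, 119, 116, 62, 51, 39.
186 GB → tape 1 (remaining 14 GB)
177 GB → tape 2 (remaining 23 GB)
173 GB → tape 3 (remaining 27 GB)
172 GB → tape 4 (remaining 28 GB)
157 GB → tape 5 (remaining 43 GB)
154 GB → tape 6 (remaining 46 GB)
152 GB → tape 7 (remaining 48 GB)
143 GB → tape 8 (remaining 57 GB)
136 GB → tape 9 (remaining 64 GB)
133 GB → tape 10 (remaining 67 GB)
128 GB → tape 11 (remaining 72 GB)
119 GB → tape 12 (remaining 81 GB)
116 GB → tape 13 (remaining 84 GB)
62 GB → tape 9 (remaining 2 GB)
51 GB → tape 8 (remaining 6 GB)
39 GB → tape 5 (remaining 4 GB)
Final tapes: [186] [177] [173] [172] [157,39] [154] [152] [143,51] [136,62] [133] [128] [119] [116].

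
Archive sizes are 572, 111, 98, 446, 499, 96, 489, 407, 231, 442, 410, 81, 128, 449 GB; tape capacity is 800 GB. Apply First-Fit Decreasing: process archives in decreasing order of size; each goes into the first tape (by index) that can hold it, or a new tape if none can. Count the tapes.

Sorted descending: 572, 499, 489, 449, 446, 442, 410, 407, 231, 128, 111, 98, 96, 81.
Put 572 GB in tape 1; 228 GB remain.
Put 499 GB in tape 2; 301 GB remain.
Put 489 GB in tape 3; 311 GB remain.
Put 449 GB in tape 4; 351 GB remain.
Put 446 GB in tape 5; 354 GB remain.
Put 442 GB in tape 6; 358 GB remain.
Put 410 GB in tape 7; 390 GB remain.
Put 407 GB in tape 8; 393 GB remain.
Put 231 GB in tape 2; 70 GB remain.
Put 128 GB in tape 1; 100 GB remain.
Put 111 GB in tape 3; 200 GB remain.
Put 98 GB in tape 1; 2 GB remain.
Put 96 GB in tape 3; 104 GB remain.
Put 81 GB in tape 3; 23 GB remain.

8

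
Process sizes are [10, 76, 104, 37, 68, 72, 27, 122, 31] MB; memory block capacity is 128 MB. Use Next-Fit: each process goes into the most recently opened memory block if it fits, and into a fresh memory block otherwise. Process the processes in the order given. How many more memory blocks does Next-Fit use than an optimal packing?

1

Next-Fit: [10,76] [104] [37,68] [72,27] [122] [31] → 6 memory blocks.
Total size 547 MB; any packing needs at least ⌈547/128⌉ = 5 memory blocks.
An optimal packing achieves that bound: [122] [104,10] [76,37] [72,31] [68,27] → 5 memory blocks.
Excess: 6 − 5 = 1.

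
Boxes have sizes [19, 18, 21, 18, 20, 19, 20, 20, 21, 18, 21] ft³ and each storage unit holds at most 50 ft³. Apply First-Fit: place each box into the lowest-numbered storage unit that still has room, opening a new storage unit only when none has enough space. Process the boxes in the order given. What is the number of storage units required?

19 ft³ → storage unit 1 (remaining 31 ft³)
18 ft³ → storage unit 1 (remaining 13 ft³)
21 ft³ → storage unit 2 (remaining 29 ft³)
18 ft³ → storage unit 2 (remaining 11 ft³)
20 ft³ → storage unit 3 (remaining 30 ft³)
19 ft³ → storage unit 3 (remaining 11 ft³)
20 ft³ → storage unit 4 (remaining 30 ft³)
20 ft³ → storage unit 4 (remaining 10 ft³)
21 ft³ → storage unit 5 (remaining 29 ft³)
18 ft³ → storage unit 5 (remaining 11 ft³)
21 ft³ → storage unit 6 (remaining 29 ft³)
Final storage units: [19,18] [21,18] [20,19] [20,20] [21,18] [21].

6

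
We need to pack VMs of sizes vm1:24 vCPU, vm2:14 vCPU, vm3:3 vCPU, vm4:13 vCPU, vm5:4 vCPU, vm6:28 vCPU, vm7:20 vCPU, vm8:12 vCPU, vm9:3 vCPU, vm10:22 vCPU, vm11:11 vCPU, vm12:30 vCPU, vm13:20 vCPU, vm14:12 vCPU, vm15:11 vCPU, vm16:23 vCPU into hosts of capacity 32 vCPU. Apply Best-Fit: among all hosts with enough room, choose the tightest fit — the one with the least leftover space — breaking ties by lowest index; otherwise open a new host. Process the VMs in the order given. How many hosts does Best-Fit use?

9

Put vm1 (24 vCPU) in host 1; 8 vCPU remain.
Put vm2 (14 vCPU) in host 2; 18 vCPU remain.
Put vm3 (3 vCPU) in host 1; 5 vCPU remain.
Put vm4 (13 vCPU) in host 2; 5 vCPU remain.
Put vm5 (4 vCPU) in host 1; 1 vCPU remain.
Put vm6 (28 vCPU) in host 3; 4 vCPU remain.
Put vm7 (20 vCPU) in host 4; 12 vCPU remain.
Put vm8 (12 vCPU) in host 4; 0 vCPU remain.
Put vm9 (3 vCPU) in host 3; 1 vCPU remain.
Put vm10 (22 vCPU) in host 5; 10 vCPU remain.
Put vm11 (11 vCPU) in host 6; 21 vCPU remain.
Put vm12 (30 vCPU) in host 7; 2 vCPU remain.
Put vm13 (20 vCPU) in host 6; 1 vCPU remain.
Put vm14 (12 vCPU) in host 8; 20 vCPU remain.
Put vm15 (11 vCPU) in host 8; 9 vCPU remain.
Put vm16 (23 vCPU) in host 9; 9 vCPU remain.
Final hosts: [24,3,4] [14,13] [28,3] [20,12] [22] [11,20] [30] [12,11] [23].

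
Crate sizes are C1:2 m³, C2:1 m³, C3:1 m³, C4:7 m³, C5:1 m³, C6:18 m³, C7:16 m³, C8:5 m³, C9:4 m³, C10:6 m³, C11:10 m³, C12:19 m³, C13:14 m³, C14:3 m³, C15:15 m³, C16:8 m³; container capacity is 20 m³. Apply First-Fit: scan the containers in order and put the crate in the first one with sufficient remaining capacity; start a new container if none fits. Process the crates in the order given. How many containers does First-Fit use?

8

C1 (2 m³) → container 1 (remaining 18 m³)
C2 (1 m³) → container 1 (remaining 17 m³)
C3 (1 m³) → container 1 (remaining 16 m³)
C4 (7 m³) → container 1 (remaining 9 m³)
C5 (1 m³) → container 1 (remaining 8 m³)
C6 (18 m³) → container 2 (remaining 2 m³)
C7 (16 m³) → container 3 (remaining 4 m³)
C8 (5 m³) → container 1 (remaining 3 m³)
C9 (4 m³) → container 3 (remaining 0 m³)
C10 (6 m³) → container 4 (remaining 14 m³)
C11 (10 m³) → container 4 (remaining 4 m³)
C12 (19 m³) → container 5 (remaining 1 m³)
C13 (14 m³) → container 6 (remaining 6 m³)
C14 (3 m³) → container 1 (remaining 0 m³)
C15 (15 m³) → container 7 (remaining 5 m³)
C16 (8 m³) → container 8 (remaining 12 m³)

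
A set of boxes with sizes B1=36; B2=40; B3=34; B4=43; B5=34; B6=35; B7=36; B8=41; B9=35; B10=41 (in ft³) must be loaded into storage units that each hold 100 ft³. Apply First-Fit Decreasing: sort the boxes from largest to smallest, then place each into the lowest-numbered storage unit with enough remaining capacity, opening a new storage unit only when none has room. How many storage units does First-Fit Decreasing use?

5 storage units

Sorted descending: 43, 41, 41, 40, 36, 36, 35, 35, 34, 34.
storage unit 1: place 43 ft³, 57 ft³ left
storage unit 1: place 41 ft³, 16 ft³ left
storage unit 2: place 41 ft³, 59 ft³ left
storage unit 2: place 40 ft³, 19 ft³ left
storage unit 3: place 36 ft³, 64 ft³ left
storage unit 3: place 36 ft³, 28 ft³ left
storage unit 4: place 35 ft³, 65 ft³ left
storage unit 4: place 35 ft³, 30 ft³ left
storage unit 5: place 34 ft³, 66 ft³ left
storage unit 5: place 34 ft³, 32 ft³ left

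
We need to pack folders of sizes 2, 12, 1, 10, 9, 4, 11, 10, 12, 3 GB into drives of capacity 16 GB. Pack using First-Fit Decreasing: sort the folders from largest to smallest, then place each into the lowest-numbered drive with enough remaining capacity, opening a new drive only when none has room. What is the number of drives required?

6 drives

Sorted descending: 12, 12, 11, 10, 10, 9, 4, 3, 2, 1.
drive 1: place 12 GB, 4 GB left
drive 2: place 12 GB, 4 GB left
drive 3: place 11 GB, 5 GB left
drive 4: place 10 GB, 6 GB left
drive 5: place 10 GB, 6 GB left
drive 6: place 9 GB, 7 GB left
drive 1: place 4 GB, 0 GB left
drive 2: place 3 GB, 1 GB left
drive 3: place 2 GB, 3 GB left
drive 2: place 1 GB, 0 GB left
Final drives: [12,4] [12,3,1] [11,2] [10] [10] [9].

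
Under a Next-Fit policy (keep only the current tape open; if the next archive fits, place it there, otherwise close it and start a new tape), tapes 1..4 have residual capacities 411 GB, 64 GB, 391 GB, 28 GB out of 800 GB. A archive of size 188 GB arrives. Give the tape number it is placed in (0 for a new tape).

0

Next-Fit only looks at tape 4, which has 28 GB free.
188 GB does not fit, so a new tape is opened.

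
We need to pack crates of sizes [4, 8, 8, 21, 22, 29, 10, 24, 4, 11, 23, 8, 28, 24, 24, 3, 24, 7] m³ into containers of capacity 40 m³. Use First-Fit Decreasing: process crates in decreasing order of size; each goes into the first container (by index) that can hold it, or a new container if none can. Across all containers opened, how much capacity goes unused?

78

Sorted descending: 29, 28, 24, 24, 24, 24, 23, 22, 21, 11, 10, 8, 8, 8, 7, 4, 4, 3.
container 1: place 29 m³, 11 m³ left
container 2: place 28 m³, 12 m³ left
container 3: place 24 m³, 16 m³ left
container 4: place 24 m³, 16 m³ left
container 5: place 24 m³, 16 m³ left
container 6: place 24 m³, 16 m³ left
container 7: place 23 m³, 17 m³ left
container 8: place 22 m³, 18 m³ left
container 9: place 21 m³, 19 m³ left
container 1: place 11 m³, 0 m³ left
container 2: place 10 m³, 2 m³ left
container 3: place 8 m³, 8 m³ left
container 3: place 8 m³, 0 m³ left
container 4: place 8 m³, 8 m³ left
container 4: place 7 m³, 1 m³ left
container 5: place 4 m³, 12 m³ left
container 5: place 4 m³, 8 m³ left
container 5: place 3 m³, 5 m³ left
9 containers × 40 m³ = 360 m³; used 282 m³; unused 78 m³.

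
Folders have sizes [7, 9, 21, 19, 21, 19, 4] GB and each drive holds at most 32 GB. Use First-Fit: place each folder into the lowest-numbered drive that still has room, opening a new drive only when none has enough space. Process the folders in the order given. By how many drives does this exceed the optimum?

1

First-Fit: [7,9,4] [21] [19] [21] [19] → 5 drives.
Total size 100 GB; any packing needs at least ⌈100/32⌉ = 4 drives.
An optimal packing achieves that bound: [21,9] [21,7,4] [19] [19] → 4 drives.
Excess: 5 − 4 = 1.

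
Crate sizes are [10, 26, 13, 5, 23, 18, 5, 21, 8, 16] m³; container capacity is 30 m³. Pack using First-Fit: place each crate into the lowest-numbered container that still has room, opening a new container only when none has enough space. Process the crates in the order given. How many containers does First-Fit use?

6

Put 10 m³ in container 1; 20 m³ remain.
Put 26 m³ in container 2; 4 m³ remain.
Put 13 m³ in container 1; 7 m³ remain.
Put 5 m³ in container 1; 2 m³ remain.
Put 23 m³ in container 3; 7 m³ remain.
Put 18 m³ in container 4; 12 m³ remain.
Put 5 m³ in container 3; 2 m³ remain.
Put 21 m³ in container 5; 9 m³ remain.
Put 8 m³ in container 4; 4 m³ remain.
Put 16 m³ in container 6; 14 m³ remain.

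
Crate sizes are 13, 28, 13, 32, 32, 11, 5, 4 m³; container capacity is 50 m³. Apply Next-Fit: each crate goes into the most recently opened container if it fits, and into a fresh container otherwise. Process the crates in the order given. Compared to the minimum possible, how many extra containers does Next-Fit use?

1

Next-Fit: [13,28] [13,32] [32,11,5] [4] → 4 containers.
Total size 138 m³; any packing needs at least ⌈138/50⌉ = 3 containers.
An optimal packing achieves that bound: [32,13,5] [32,13,4] [28,11] → 3 containers.
Excess: 4 − 3 = 1.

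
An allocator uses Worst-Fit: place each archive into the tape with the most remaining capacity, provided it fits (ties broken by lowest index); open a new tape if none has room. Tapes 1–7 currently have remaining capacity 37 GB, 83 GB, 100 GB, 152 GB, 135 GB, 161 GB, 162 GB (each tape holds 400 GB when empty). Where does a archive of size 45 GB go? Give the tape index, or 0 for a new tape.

Tapes with room: tape 2 (83 GB), tape 3 (100 GB), tape 4 (152 GB), tape 5 (135 GB), tape 6 (161 GB), tape 7 (162 GB).
Most room is tape 7 with 162 GB free.

7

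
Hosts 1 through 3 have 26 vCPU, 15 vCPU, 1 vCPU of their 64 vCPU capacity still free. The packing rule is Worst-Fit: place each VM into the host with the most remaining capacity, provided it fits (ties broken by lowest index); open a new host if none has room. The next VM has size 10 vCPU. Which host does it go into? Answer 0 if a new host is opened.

1

Hosts with room: host 1 (26 vCPU), host 2 (15 vCPU).
Most room is host 1 with 26 vCPU free.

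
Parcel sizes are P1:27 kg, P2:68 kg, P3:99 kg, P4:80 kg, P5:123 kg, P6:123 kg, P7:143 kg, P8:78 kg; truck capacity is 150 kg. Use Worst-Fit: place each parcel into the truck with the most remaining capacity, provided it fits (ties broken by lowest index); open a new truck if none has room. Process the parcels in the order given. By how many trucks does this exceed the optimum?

1

Worst-Fit: [27,68] [99] [80] [123] [123] [143] [78] → 7 trucks.
6 parcels exceed 75 kg (half the capacity), and no two of those can share a truck, so at least 6 trucks are needed.
An optimal packing achieves that bound: [143] [123,27] [123] [99] [80,68] [78] → 6 trucks.
Excess: 7 − 6 = 1.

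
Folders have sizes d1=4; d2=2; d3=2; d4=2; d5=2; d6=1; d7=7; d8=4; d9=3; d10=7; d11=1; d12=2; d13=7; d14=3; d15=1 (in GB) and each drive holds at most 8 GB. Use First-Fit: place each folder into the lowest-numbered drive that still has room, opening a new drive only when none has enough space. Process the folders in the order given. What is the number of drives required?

7

Put d1 (4 GB) in drive 1; 4 GB remain.
Put d2 (2 GB) in drive 1; 2 GB remain.
Put d3 (2 GB) in drive 1; 0 GB remain.
Put d4 (2 GB) in drive 2; 6 GB remain.
Put d5 (2 GB) in drive 2; 4 GB remain.
Put d6 (1 GB) in drive 2; 3 GB remain.
Put d7 (7 GB) in drive 3; 1 GB remain.
Put d8 (4 GB) in drive 4; 4 GB remain.
Put d9 (3 GB) in drive 2; 0 GB remain.
Put d10 (7 GB) in drive 5; 1 GB remain.
Put d11 (1 GB) in drive 3; 0 GB remain.
Put d12 (2 GB) in drive 4; 2 GB remain.
Put d13 (7 GB) in drive 6; 1 GB remain.
Put d14 (3 GB) in drive 7; 5 GB remain.
Put d15 (1 GB) in drive 4; 1 GB remain.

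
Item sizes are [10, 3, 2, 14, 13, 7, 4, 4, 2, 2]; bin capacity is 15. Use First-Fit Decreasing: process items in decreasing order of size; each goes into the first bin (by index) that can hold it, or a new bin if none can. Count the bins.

Sorted descending: 14, 13, 10, 7, 4, 4, 3, 2, 2, 2.
bin 1: place 14, 1 left
bin 2: place 13, 2 left
bin 3: place 10, 5 left
bin 4: place 7, 8 left
bin 3: place 4, 1 left
bin 4: place 4, 4 left
bin 4: place 3, 1 left
bin 2: place 2, 0 left
bin 5: place 2, 13 left
bin 5: place 2, 11 left

5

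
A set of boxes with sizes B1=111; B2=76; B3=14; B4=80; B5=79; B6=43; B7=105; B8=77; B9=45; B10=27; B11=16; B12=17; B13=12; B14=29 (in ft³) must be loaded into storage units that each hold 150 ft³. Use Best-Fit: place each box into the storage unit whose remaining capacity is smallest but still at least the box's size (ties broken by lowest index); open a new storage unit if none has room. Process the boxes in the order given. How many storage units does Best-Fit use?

6 storage units

B1 (111 ft³) → storage unit 1 (remaining 39 ft³)
B2 (76 ft³) → storage unit 2 (remaining 74 ft³)
B3 (14 ft³) → storage unit 1 (remaining 25 ft³)
B4 (80 ft³) → storage unit 3 (remaining 70 ft³)
B5 (79 ft³) → storage unit 4 (remaining 71 ft³)
B6 (43 ft³) → storage unit 3 (remaining 27 ft³)
B7 (105 ft³) → storage unit 5 (remaining 45 ft³)
B8 (77 ft³) → storage unit 6 (remaining 73 ft³)
B9 (45 ft³) → storage unit 5 (remaining 0 ft³)
B10 (27 ft³) → storage unit 3 (remaining 0 ft³)
B11 (16 ft³) → storage unit 1 (remaining 9 ft³)
B12 (17 ft³) → storage unit 4 (remaining 54 ft³)
B13 (12 ft³) → storage unit 4 (remaining 42 ft³)
B14 (29 ft³) → storage unit 4 (remaining 13 ft³)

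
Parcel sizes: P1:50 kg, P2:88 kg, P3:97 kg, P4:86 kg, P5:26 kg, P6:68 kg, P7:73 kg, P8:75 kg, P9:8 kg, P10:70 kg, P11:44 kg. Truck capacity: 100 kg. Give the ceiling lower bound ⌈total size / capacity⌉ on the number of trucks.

7

Total size = 50 + 88 + 97 + 86 + 26 + 68 + 73 + 75 + 8 + 70 + 44 = 685 kg.
⌈685 / 100⌉ = 7.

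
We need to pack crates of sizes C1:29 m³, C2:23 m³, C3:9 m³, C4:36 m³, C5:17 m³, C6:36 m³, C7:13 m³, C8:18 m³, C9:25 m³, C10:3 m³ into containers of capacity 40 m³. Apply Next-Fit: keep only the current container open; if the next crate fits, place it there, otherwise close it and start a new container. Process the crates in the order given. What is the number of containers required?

7 containers

C1 (29 m³) → container 1 (remaining 11 m³)
C2 (23 m³) → container 2 (remaining 17 m³)
C3 (9 m³) → container 2 (remaining 8 m³)
C4 (36 m³) → container 3 (remaining 4 m³)
C5 (17 m³) → container 4 (remaining 23 m³)
C6 (36 m³) → container 5 (remaining 4 m³)
C7 (13 m³) → container 6 (remaining 27 m³)
C8 (18 m³) → container 6 (remaining 9 m³)
C9 (25 m³) → container 7 (remaining 15 m³)
C10 (3 m³) → container 7 (remaining 12 m³)
Final containers: [29] [23,9] [36] [17] [36] [13,18] [25,3].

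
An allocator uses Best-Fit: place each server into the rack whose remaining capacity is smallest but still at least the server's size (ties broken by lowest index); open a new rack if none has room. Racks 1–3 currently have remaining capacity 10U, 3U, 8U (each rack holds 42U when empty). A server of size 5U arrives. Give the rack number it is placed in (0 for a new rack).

3

Racks with room: rack 1 (10U), rack 3 (8U).
Tightest fit is rack 3 with 8U free.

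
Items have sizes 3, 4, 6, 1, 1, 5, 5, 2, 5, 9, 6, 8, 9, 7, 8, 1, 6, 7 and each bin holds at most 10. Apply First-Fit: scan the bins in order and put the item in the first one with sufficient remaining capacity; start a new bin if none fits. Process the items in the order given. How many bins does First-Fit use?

12

3 → bin 1 (remaining 7)
4 → bin 1 (remaining 3)
6 → bin 2 (remaining 4)
1 → bin 1 (remaining 2)
1 → bin 1 (remaining 1)
5 → bin 3 (remaining 5)
5 → bin 3 (remaining 0)
2 → bin 2 (remaining 2)
5 → bin 4 (remaining 5)
9 → bin 5 (remaining 1)
6 → bin 6 (remaining 4)
8 → bin 7 (remaining 2)
9 → bin 8 (remaining 1)
7 → bin 9 (remaining 3)
8 → bin 10 (remaining 2)
1 → bin 1 (remaining 0)
6 → bin 11 (remaining 4)
7 → bin 12 (remaining 3)
Final bins: [3,4,1,1,1] [6,2] [5,5] [5] [9] [6] [8] [9] [7] [8] [6] [7].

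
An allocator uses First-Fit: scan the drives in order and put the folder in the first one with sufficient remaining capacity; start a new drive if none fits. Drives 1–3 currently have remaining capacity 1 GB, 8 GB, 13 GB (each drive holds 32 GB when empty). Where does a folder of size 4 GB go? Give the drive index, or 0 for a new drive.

Drives with room: drive 2 (8 GB), drive 3 (13 GB).
The first with room is drive 2.

2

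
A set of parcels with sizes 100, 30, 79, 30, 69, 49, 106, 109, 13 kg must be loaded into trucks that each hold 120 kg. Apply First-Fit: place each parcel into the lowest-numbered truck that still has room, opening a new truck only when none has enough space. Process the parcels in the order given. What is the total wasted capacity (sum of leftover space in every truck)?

truck 1: place 100 kg, 20 kg left
truck 2: place 30 kg, 90 kg left
truck 2: place 79 kg, 11 kg left
truck 3: place 30 kg, 90 kg left
truck 3: place 69 kg, 21 kg left
truck 4: place 49 kg, 71 kg left
truck 5: place 106 kg, 14 kg left
truck 6: place 109 kg, 11 kg left
truck 1: place 13 kg, 7 kg left
6 trucks × 120 kg = 720 kg; used 585 kg; unused 135 kg.

135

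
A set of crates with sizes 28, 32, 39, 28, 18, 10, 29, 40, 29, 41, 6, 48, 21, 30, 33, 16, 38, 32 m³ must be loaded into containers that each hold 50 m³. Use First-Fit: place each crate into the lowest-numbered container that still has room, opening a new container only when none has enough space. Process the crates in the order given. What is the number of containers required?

container 1: place 28 m³, 22 m³ left
container 2: place 32 m³, 18 m³ left
container 3: place 39 m³, 11 m³ left
container 4: place 28 m³, 22 m³ left
container 1: place 18 m³, 4 m³ left
container 2: place 10 m³, 8 m³ left
container 5: place 29 m³, 21 m³ left
container 6: place 40 m³, 10 m³ left
container 7: place 29 m³, 21 m³ left
container 8: place 41 m³, 9 m³ left
container 2: place 6 m³, 2 m³ left
container 9: place 48 m³, 2 m³ left
container 4: place 21 m³, 1 m³ left
container 10: place 30 m³, 20 m³ left
container 11: place 33 m³, 17 m³ left
container 5: place 16 m³, 5 m³ left
container 12: place 38 m³, 12 m³ left
container 13: place 32 m³, 18 m³ left
Final containers: [28,18] [32,10,6] [39] [28,21] [29,16] [40] [29] [41] [48] [30] [33] [38] [32].

13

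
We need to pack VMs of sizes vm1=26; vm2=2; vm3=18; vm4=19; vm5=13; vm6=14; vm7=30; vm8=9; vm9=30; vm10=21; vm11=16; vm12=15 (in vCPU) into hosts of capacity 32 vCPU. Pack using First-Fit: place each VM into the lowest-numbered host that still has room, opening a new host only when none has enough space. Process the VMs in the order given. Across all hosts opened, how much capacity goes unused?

43

host 1: place vm1 (26 vCPU), 6 vCPU left
host 1: place vm2 (2 vCPU), 4 vCPU left
host 2: place vm3 (18 vCPU), 14 vCPU left
host 3: place vm4 (19 vCPU), 13 vCPU left
host 2: place vm5 (13 vCPU), 1 vCPU left
host 4: place vm6 (14 vCPU), 18 vCPU left
host 5: place vm7 (30 vCPU), 2 vCPU left
host 3: place vm8 (9 vCPU), 4 vCPU left
host 6: place vm9 (30 vCPU), 2 vCPU left
host 7: place vm10 (21 vCPU), 11 vCPU left
host 4: place vm11 (16 vCPU), 2 vCPU left
host 8: place vm12 (15 vCPU), 17 vCPU left
8 hosts × 32 vCPU = 256 vCPU; used 213 vCPU; unused 43 vCPU.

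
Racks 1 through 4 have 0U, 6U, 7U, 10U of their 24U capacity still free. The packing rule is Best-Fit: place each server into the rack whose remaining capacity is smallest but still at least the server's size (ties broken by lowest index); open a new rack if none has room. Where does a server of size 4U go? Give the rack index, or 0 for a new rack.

Racks with room: rack 2 (6U), rack 3 (7U), rack 4 (10U).
Tightest fit is rack 2 with 6U free.

2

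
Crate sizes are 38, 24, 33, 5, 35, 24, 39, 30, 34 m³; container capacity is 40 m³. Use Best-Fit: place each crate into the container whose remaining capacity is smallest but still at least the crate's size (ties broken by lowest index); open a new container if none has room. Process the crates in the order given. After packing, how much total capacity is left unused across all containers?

58

38 m³ → container 1 (remaining 2 m³)
24 m³ → container 2 (remaining 16 m³)
33 m³ → container 3 (remaining 7 m³)
5 m³ → container 3 (remaining 2 m³)
35 m³ → container 4 (remaining 5 m³)
24 m³ → container 5 (remaining 16 m³)
39 m³ → container 6 (remaining 1 m³)
30 m³ → container 7 (remaining 10 m³)
34 m³ → container 8 (remaining 6 m³)
8 containers × 40 m³ = 320 m³; used 262 m³; unused 58 m³.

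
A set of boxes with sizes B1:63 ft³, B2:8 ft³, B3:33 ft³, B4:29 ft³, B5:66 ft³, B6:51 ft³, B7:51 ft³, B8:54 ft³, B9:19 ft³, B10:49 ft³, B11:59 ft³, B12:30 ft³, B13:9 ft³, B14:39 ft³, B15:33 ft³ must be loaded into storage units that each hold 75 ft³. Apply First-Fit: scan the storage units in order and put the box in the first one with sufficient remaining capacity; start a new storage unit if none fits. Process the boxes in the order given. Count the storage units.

Put B1 (63 ft³) in storage unit 1; 12 ft³ remain.
Put B2 (8 ft³) in storage unit 1; 4 ft³ remain.
Put B3 (33 ft³) in storage unit 2; 42 ft³ remain.
Put B4 (29 ft³) in storage unit 2; 13 ft³ remain.
Put B5 (66 ft³) in storage unit 3; 9 ft³ remain.
Put B6 (51 ft³) in storage unit 4; 24 ft³ remain.
Put B7 (51 ft³) in storage unit 5; 24 ft³ remain.
Put B8 (54 ft³) in storage unit 6; 21 ft³ remain.
Put B9 (19 ft³) in storage unit 4; 5 ft³ remain.
Put B10 (49 ft³) in storage unit 7; 26 ft³ remain.
Put B11 (59 ft³) in storage unit 8; 16 ft³ remain.
Put B12 (30 ft³) in storage unit 9; 45 ft³ remain.
Put B13 (9 ft³) in storage unit 2; 4 ft³ remain.
Put B14 (39 ft³) in storage unit 9; 6 ft³ remain.
Put B15 (33 ft³) in storage unit 10; 42 ft³ remain.
Final storage units: [63,8] [33,29,9] [66] [51,19] [51] [54] [49] [59] [30,39] [33].

10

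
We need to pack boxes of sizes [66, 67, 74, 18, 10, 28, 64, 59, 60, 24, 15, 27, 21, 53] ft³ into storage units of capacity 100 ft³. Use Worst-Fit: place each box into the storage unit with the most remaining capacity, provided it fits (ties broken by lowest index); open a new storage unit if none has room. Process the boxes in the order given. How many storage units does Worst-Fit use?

8 storage units

storage unit 1: place 66 ft³, 34 ft³ left
storage unit 2: place 67 ft³, 33 ft³ left
storage unit 3: place 74 ft³, 26 ft³ left
storage unit 1: place 18 ft³, 16 ft³ left
storage unit 2: place 10 ft³, 23 ft³ left
storage unit 4: place 28 ft³, 72 ft³ left
storage unit 4: place 64 ft³, 8 ft³ left
storage unit 5: place 59 ft³, 41 ft³ left
storage unit 6: place 60 ft³, 40 ft³ left
storage unit 5: place 24 ft³, 17 ft³ left
storage unit 6: place 15 ft³, 25 ft³ left
storage unit 7: place 27 ft³, 73 ft³ left
storage unit 7: place 21 ft³, 52 ft³ left
storage unit 8: place 53 ft³, 47 ft³ left
Final storage units: [66,18] [67,10] [74] [28,64] [59,24] [60,15] [27,21] [53].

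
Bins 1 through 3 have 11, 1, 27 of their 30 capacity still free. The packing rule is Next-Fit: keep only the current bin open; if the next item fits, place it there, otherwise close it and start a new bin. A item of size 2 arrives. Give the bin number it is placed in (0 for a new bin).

Next-Fit only looks at bin 3, which has 27 free.
2 fits there.

3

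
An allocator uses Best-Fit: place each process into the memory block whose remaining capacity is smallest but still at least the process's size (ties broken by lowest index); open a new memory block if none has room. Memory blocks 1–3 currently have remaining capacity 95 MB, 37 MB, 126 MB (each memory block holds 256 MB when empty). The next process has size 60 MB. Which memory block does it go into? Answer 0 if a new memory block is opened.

1

Memory blocks with room: memory block 1 (95 MB), memory block 3 (126 MB).
Tightest fit is memory block 1 with 95 MB free.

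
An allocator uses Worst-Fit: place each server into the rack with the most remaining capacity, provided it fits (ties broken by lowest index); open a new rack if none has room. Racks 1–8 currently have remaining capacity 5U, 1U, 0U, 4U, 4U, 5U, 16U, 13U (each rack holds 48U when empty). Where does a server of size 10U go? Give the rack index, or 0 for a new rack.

Racks with room: rack 7 (16U), rack 8 (13U).
Most room is rack 7 with 16U free.

7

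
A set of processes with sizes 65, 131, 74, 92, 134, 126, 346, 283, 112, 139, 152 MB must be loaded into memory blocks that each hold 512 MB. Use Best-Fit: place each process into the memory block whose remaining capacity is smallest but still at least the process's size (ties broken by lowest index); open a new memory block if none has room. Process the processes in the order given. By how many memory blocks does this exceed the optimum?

0

Best-Fit: [65,131,74,92,134] [126,346] [283,112] [139,152] → 4 memory blocks.
Total size 1654 MB; any packing needs at least ⌈1654/512⌉ = 4 memory blocks.
So 4 is already optimal.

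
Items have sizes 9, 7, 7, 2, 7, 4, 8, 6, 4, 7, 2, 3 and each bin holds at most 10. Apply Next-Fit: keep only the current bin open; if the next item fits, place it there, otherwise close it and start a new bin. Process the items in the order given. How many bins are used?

9 → bin 1 (remaining 1)
7 → bin 2 (remaining 3)
7 → bin 3 (remaining 3)
2 → bin 3 (remaining 1)
7 → bin 4 (remaining 3)
4 → bin 5 (remaining 6)
8 → bin 6 (remaining 2)
6 → bin 7 (remaining 4)
4 → bin 7 (remaining 0)
7 → bin 8 (remaining 3)
2 → bin 8 (remaining 1)
3 → bin 9 (remaining 7)

9 bins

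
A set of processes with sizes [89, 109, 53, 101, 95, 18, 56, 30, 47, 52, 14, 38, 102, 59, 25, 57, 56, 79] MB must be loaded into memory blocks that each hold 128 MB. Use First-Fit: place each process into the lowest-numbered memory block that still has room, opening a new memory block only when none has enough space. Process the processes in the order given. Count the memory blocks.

memory block 1: place 89 MB, 39 MB left
memory block 2: place 109 MB, 19 MB left
memory block 3: place 53 MB, 75 MB left
memory block 4: place 101 MB, 27 MB left
memory block 5: place 95 MB, 33 MB left
memory block 1: place 18 MB, 21 MB left
memory block 3: place 56 MB, 19 MB left
memory block 5: place 30 MB, 3 MB left
memory block 6: place 47 MB, 81 MB left
memory block 6: place 52 MB, 29 MB left
memory block 1: place 14 MB, 7 MB left
memory block 7: place 38 MB, 90 MB left
memory block 8: place 102 MB, 26 MB left
memory block 7: place 59 MB, 31 MB left
memory block 4: place 25 MB, 2 MB left
memory block 9: place 57 MB, 71 MB left
memory block 9: place 56 MB, 15 MB left
memory block 10: place 79 MB, 49 MB left
Final memory blocks: [89,18,14] [109] [53,56] [101,25] [95,30] [47,52] [38,59] [102] [57,56] [79].

10 memory blocks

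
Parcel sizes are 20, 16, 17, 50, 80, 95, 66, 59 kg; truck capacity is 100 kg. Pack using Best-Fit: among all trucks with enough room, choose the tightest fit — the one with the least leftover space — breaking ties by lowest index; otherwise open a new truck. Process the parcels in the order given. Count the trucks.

20 kg → truck 1 (remaining 80 kg)
16 kg → truck 1 (remaining 64 kg)
17 kg → truck 1 (remaining 47 kg)
50 kg → truck 2 (remaining 50 kg)
80 kg → truck 3 (remaining 20 kg)
95 kg → truck 4 (remaining 5 kg)
66 kg → truck 5 (remaining 34 kg)
59 kg → truck 6 (remaining 41 kg)

6 trucks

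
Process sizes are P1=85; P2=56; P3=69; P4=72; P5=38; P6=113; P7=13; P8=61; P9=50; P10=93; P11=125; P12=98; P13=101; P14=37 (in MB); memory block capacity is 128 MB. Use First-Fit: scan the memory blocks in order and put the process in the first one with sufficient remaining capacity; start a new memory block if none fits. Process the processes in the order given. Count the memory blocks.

memory block 1: place P1 (85 MB), 43 MB left
memory block 2: place P2 (56 MB), 72 MB left
memory block 2: place P3 (69 MB), 3 MB left
memory block 3: place P4 (72 MB), 56 MB left
memory block 1: place P5 (38 MB), 5 MB left
memory block 4: place P6 (113 MB), 15 MB left
memory block 3: place P7 (13 MB), 43 MB left
memory block 5: place P8 (61 MB), 67 MB left
memory block 5: place P9 (50 MB), 17 MB left
memory block 6: place P10 (93 MB), 35 MB left
memory block 7: place P11 (125 MB), 3 MB left
memory block 8: place P12 (98 MB), 30 MB left
memory block 9: place P13 (101 MB), 27 MB left
memory block 3: place P14 (37 MB), 6 MB left
Final memory blocks: [85,38] [56,69] [72,13,37] [113] [61,50] [93] [125] [98] [101].

9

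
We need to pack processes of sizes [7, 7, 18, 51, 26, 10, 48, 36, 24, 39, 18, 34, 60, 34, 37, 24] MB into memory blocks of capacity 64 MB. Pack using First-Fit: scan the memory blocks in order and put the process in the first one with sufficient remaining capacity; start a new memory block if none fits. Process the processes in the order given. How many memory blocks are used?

Put 7 MB in memory block 1; 57 MB remain.
Put 7 MB in memory block 1; 50 MB remain.
Put 18 MB in memory block 1; 32 MB remain.
Put 51 MB in memory block 2; 13 MB remain.
Put 26 MB in memory block 1; 6 MB remain.
Put 10 MB in memory block 2; 3 MB remain.
Put 48 MB in memory block 3; 16 MB remain.
Put 36 MB in memory block 4; 28 MB remain.
Put 24 MB in memory block 4; 4 MB remain.
Put 39 MB in memory block 5; 25 MB remain.
Put 18 MB in memory block 5; 7 MB remain.
Put 34 MB in memory block 6; 30 MB remain.
Put 60 MB in memory block 7; 4 MB remain.
Put 34 MB in memory block 8; 30 MB remain.
Put 37 MB in memory block 9; 27 MB remain.
Put 24 MB in memory block 6; 6 MB remain.
Final memory blocks: [7,7,18,26] [51,10] [48] [36,24] [39,18] [34,24] [60] [34] [37].

9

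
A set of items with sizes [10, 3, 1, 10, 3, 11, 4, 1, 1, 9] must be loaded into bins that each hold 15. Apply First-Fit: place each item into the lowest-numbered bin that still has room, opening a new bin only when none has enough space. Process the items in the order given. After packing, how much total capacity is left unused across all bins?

bin 1: place 10, 5 left
bin 1: place 3, 2 left
bin 1: place 1, 1 left
bin 2: place 10, 5 left
bin 2: place 3, 2 left
bin 3: place 11, 4 left
bin 3: place 4, 0 left
bin 1: place 1, 0 left
bin 2: place 1, 1 left
bin 4: place 9, 6 left
4 bins × 15 = 60; used 53; unused 7.

7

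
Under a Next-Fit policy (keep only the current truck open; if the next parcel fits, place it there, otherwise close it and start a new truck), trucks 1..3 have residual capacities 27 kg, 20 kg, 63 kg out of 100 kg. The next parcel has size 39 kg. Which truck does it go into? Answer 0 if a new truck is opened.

3

Next-Fit only looks at truck 3, which has 63 kg free.
39 kg fits there.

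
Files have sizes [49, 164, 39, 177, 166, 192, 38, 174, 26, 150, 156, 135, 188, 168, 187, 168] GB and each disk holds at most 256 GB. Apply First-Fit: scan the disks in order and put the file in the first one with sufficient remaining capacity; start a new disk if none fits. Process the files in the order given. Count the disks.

Put 49 GB in disk 1; 207 GB remain.
Put 164 GB in disk 1; 43 GB remain.
Put 39 GB in disk 1; 4 GB remain.
Put 177 GB in disk 2; 79 GB remain.
Put 166 GB in disk 3; 90 GB remain.
Put 192 GB in disk 4; 64 GB remain.
Put 38 GB in disk 2; 41 GB remain.
Put 174 GB in disk 5; 82 GB remain.
Put 26 GB in disk 2; 15 GB remain.
Put 150 GB in disk 6; 106 GB remain.
Put 156 GB in disk 7; 100 GB remain.
Put 135 GB in disk 8; 121 GB remain.
Put 188 GB in disk 9; 68 GB remain.
Put 168 GB in disk 10; 88 GB remain.
Put 187 GB in disk 11; 69 GB remain.
Put 168 GB in disk 12; 88 GB remain.
Final disks: [49,164,39] [177,38,26] [166] [192] [174] [150] [156] [135] [188] [168] [187] [168].

12 disks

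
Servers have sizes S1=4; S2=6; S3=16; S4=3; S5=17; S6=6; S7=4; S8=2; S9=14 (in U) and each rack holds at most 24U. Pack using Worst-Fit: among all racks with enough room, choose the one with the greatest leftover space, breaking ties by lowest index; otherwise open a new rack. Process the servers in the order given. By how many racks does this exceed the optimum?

1

Worst-Fit: [4,6,3,6] [16,4] [17,2] [14] → 4 racks.
Total size 72U; any packing needs at least ⌈72/24⌉ = 3 racks.
An optimal packing achieves that bound: [17,4,3] [16,6,2] [14,6,4] → 3 racks.
Excess: 4 − 3 = 1.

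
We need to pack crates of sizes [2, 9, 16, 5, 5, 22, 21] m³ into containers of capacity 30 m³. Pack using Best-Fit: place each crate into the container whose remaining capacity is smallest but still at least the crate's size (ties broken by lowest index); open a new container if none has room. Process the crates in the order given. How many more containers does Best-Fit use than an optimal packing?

Best-Fit: [2,9,16] [5,5] [22] [21] → 4 containers.
Total size 80 m³; any packing needs at least ⌈80/30⌉ = 3 containers.
An optimal packing achieves that bound: [22,5,2] [21,9] [16,5] → 3 containers.
Excess: 4 − 3 = 1.

1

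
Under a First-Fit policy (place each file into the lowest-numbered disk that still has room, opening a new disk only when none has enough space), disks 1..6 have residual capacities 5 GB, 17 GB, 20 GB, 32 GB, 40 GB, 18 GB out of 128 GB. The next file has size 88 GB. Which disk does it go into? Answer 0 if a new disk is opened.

0

No disk has ≥ 88 GB free, so a new disk is opened.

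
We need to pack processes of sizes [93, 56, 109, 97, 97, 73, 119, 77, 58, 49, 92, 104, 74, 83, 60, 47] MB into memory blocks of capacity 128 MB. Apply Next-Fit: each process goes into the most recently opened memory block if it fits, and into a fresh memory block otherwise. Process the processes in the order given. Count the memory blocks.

14 memory blocks

Put 93 MB in memory block 1; 35 MB remain.
Put 56 MB in memory block 2; 72 MB remain.
Put 109 MB in memory block 3; 19 MB remain.
Put 97 MB in memory block 4; 31 MB remain.
Put 97 MB in memory block 5; 31 MB remain.
Put 73 MB in memory block 6; 55 MB remain.
Put 119 MB in memory block 7; 9 MB remain.
Put 77 MB in memory block 8; 51 MB remain.
Put 58 MB in memory block 9; 70 MB remain.
Put 49 MB in memory block 9; 21 MB remain.
Put 92 MB in memory block 10; 36 MB remain.
Put 104 MB in memory block 11; 24 MB remain.
Put 74 MB in memory block 12; 54 MB remain.
Put 83 MB in memory block 13; 45 MB remain.
Put 60 MB in memory block 14; 68 MB remain.
Put 47 MB in memory block 14; 21 MB remain.
Final memory blocks: [93] [56] [109] [97] [97] [73] [119] [77] [58,49] [92] [104] [74] [83] [60,47].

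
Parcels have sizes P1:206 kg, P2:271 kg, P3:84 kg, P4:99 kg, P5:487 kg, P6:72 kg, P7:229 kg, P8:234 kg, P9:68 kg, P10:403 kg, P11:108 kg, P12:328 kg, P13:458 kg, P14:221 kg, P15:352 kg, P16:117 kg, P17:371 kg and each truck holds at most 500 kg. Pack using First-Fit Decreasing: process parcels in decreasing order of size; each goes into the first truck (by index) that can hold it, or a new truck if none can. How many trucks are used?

9

Sorted descending: 487, 458, 403, 371, 352, 328, 271, 234, 229, 221, 206, 117, 108, 99, 84, 72, 68.
truck 1: place 487 kg, 13 kg left
truck 2: place 458 kg, 42 kg left
truck 3: place 403 kg, 97 kg left
truck 4: place 371 kg, 129 kg left
truck 5: place 352 kg, 148 kg left
truck 6: place 328 kg, 172 kg left
truck 7: place 271 kg, 229 kg left
truck 8: place 234 kg, 266 kg left
truck 7: place 229 kg, 0 kg left
truck 8: place 221 kg, 45 kg left
truck 9: place 206 kg, 294 kg left
truck 4: place 117 kg, 12 kg left
truck 5: place 108 kg, 40 kg left
truck 6: place 99 kg, 73 kg left
truck 3: place 84 kg, 13 kg left
truck 6: place 72 kg, 1 kg left
truck 9: place 68 kg, 226 kg left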